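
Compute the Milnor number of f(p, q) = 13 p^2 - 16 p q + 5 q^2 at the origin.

1

The Hessian of f at 0 has rank 2. Corank 0: nondegenerate Morse point, so A_1.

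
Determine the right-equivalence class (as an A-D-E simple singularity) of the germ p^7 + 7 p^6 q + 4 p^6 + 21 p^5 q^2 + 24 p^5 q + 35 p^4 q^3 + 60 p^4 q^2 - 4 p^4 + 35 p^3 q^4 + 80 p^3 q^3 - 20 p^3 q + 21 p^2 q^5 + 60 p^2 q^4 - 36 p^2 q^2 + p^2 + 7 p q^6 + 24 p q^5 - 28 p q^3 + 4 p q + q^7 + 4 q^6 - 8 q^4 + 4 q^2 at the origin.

A6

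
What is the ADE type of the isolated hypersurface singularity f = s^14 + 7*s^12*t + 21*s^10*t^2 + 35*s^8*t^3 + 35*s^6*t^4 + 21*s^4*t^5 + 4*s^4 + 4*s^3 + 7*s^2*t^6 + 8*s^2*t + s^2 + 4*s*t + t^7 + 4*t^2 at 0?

A_6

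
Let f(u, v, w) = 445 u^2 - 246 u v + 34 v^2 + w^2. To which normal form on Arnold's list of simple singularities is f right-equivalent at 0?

A_1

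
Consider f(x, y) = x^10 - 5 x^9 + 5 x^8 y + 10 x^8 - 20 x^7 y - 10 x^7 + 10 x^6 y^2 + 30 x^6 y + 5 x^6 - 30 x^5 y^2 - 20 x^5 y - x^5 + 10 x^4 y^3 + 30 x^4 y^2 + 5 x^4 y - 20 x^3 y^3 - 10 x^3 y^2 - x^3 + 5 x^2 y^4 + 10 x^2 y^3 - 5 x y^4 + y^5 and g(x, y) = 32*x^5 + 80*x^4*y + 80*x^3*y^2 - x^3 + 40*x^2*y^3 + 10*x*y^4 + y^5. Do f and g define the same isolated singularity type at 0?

Yes.

The Hessian of f at 0 is [[0, 0], [0, 0]] with rank 0, so corank 2. A Groebner basis of the Jacobian ideal J(f) in C{x,y} is {y^5, x*y^3 - y^4/4, x^2}; counting standard monomials gives mu = 8. Corank 2; j^3 = -x^3 is a perfect cube, so E-series; the 5-jet and mu = 8 give E_8. The Hessian of g at 0 is [[0, 0], [0, 0]] with rank 0, so corank 2. A Groebner basis of the Jacobian ideal J(g) in C{x,y} is {y^5, x*y^3 + y^4/8, x^2}; counting standard monomials gives mu = 8. Corank 2; j^3 = -x^3 is a perfect cube, so E-series; the 5-jet and mu = 8 give E_8. Both have type E_8, hence right-equivalent.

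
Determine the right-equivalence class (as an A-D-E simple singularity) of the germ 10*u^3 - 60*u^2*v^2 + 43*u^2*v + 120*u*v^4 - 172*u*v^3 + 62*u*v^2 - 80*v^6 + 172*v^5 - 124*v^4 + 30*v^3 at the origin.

D_4

The Hessian of f at 0 is [[0, 0], [0, 0]] with rank 0, so corank 2. A Groebner basis of the Jacobian ideal J(f) in C{u,v} is {v^3, u^2 - 26*v^2/11, u*v + 17*v^2/11}; counting standard monomials gives mu = 4. Corank 2; j^3 = (2*u + 3*v)*(5*u^2 + 14*u*v + 10*v^2) splits into three distinct lines over C (the quadratic factor has nonzero discriminant), so D_4.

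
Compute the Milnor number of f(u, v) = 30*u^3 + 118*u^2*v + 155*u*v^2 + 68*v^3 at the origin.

4

The Hessian of f at 0 has rank 0. Corank 2; j^3 = (3*u + 4*v)*(10*u^2 + 26*u*v + 17*v^2) splits into three distinct lines over C (the quadratic factor has nonzero discriminant), so D_4.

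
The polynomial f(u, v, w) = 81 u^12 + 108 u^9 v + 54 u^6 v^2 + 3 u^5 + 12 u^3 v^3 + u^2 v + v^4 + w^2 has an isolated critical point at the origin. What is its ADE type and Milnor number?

Type D5, Milnor number mu = 5.

The Hessian of f at 0 has rank 1. Corank 2; j^3 = u^2*v has shape L^2 M (L != M), so D-series; mu = 5 gives D_5.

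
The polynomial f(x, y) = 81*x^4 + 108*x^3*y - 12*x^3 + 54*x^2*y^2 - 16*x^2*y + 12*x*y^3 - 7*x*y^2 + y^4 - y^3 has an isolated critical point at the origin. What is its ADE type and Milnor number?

Type D5, Milnor number mu = 5.

The Hessian of f at 0 is [[0, 0], [0, 0]] with rank 0, so corank 2. A Groebner basis of the Jacobian ideal J(f) in C{x,y} is {x*y^2 - 2*x*y/3 - y^2/3, 4*x*y/3 + y^3 + 2*y^2/3, x^2 + 5*x*y/6 + y^2/6}; counting standard monomials gives mu = 5. Corank 2; j^3 = -(2*x + y)^2*(3*x + y) has shape L^2 M (L != M), so D-series; mu = 5 gives D_5.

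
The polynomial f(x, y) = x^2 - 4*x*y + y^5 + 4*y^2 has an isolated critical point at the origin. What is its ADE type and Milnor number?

The Hessian of f at 0 is [[2, -4], [-4, 8]] with rank 1, so corank 1. A Groebner basis of the Jacobian ideal J(f) in C{x,y} is {y^4, x - 2*y}; counting standard monomials gives mu = 4. Corank 1: A-series; mu = 4 gives A_4.

Type A_{4}, Milnor number mu = 4.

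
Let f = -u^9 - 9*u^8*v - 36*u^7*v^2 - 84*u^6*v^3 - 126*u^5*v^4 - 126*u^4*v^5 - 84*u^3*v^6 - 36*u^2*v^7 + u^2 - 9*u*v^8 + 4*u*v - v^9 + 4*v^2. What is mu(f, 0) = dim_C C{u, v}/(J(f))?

8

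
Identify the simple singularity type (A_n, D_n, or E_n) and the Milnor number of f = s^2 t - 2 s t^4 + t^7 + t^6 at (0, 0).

Type D_{7}, Milnor number mu = 7.

The Hessian of f at 0 is [[0, 0], [0, 0]] with rank 0, so corank 2. A Groebner basis of the Jacobian ideal J(f) in C{s,t} is {-s*t + t^4, s^3, s^2*t, s^2/6 + s*t^2}; counting standard monomials gives mu = 7. Corank 2; j^3 = s^2*t has shape L^2 M (L != M), so D-series; mu = 7 gives D_7.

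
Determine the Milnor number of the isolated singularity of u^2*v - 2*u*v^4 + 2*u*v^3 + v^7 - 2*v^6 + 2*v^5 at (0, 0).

6

The Hessian of f at 0 has rank 0. Corank 2; j^3 = u^2*v has shape L^2 M (L != M), so D-series; mu = 6 gives D_6.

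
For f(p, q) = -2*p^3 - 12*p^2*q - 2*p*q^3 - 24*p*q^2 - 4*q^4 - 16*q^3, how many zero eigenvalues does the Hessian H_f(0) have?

The Hessian at 0 is [[0, 0], [0, 0]] of rank 0; hence corank 2.

2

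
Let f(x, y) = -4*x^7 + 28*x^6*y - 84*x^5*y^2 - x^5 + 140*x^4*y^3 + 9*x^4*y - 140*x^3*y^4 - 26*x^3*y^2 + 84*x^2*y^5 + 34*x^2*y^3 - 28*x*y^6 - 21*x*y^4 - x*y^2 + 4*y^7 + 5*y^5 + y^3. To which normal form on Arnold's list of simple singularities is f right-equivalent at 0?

The Hessian of f at 0 is [[0, 0], [0, 0]] with rank 0, so corank 2. A Groebner basis of the Jacobian ideal J(f) in C{x,y} is {x^4 + y^2/5, y^3, x*y - 3*y^2/5}; counting standard monomials gives mu = 6. Corank 2; j^3 = -y^2*(x - y) has shape L^2 M (L != M), so D-series; mu = 6 gives D_6.

D6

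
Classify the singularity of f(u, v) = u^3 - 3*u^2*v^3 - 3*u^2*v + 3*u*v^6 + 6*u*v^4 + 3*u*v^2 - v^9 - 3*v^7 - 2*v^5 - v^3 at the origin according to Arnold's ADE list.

The Hessian of f at 0 is [[0, 0], [0, 0]] with rank 0, so corank 2. A Groebner basis of the Jacobian ideal J(f) in C{u,v} is {-u^2/2 + u*v^3 + u*v - v^2/2, v^4, u^3 - 3*u*v^2 + 2*v^3, u^2*v - 2*u*v^2 + v^3}; counting standard monomials gives mu = 8. Corank 2; j^3 = (u - v)^3 is a perfect cube, so E-series; the 5-jet and mu = 8 give E_8.

E8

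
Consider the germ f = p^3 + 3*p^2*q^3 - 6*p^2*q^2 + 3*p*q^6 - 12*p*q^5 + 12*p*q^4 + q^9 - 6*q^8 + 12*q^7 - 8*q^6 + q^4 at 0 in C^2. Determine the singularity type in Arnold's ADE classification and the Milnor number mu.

Type E_{6}, Milnor number mu = 6.

The Hessian of f at 0 has rank 0. Corank 2; j^3 = p^3 is a perfect cube, so E-series; the 4-jet and mu = 6 give E_6.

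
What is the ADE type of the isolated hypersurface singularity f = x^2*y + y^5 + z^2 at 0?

D_6

The Hessian of f at 0 is [[0, 0, 0], [0, 0, 0], [0, 0, 2]] with rank 1, so corank 2. A Groebner basis of the Jacobian ideal J(f) in C{x,y,z} is {x^2/5 + y^4, x^3, x*y, z}; counting standard monomials gives mu = 6. Corank 2; j^3 = x^2*y has shape L^2 M (L != M), so D-series; mu = 6 gives D_6.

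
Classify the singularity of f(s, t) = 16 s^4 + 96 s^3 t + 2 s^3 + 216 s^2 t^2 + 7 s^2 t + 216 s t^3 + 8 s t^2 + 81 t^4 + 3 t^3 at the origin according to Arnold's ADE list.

D_{5}

The Hessian of f at 0 is [[0, 0], [0, 0]] with rank 0, so corank 2. A Groebner basis of the Jacobian ideal J(f) in C{s,t} is {s*t^2 + s*t/8 + t^2/8, -s*t/8 + t^3 - t^2/8, s^2 + 5*s*t/2 + 3*t^2/2}; counting standard monomials gives mu = 5. Corank 2; j^3 = (s + t)^2*(2*s + 3*t) has shape L^2 M (L != M), so D-series; mu = 5 gives D_5.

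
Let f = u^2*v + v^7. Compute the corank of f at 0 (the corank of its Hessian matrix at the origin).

2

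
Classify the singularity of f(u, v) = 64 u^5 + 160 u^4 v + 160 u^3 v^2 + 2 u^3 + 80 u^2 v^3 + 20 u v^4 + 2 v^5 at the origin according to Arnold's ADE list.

The Hessian of f at 0 is [[0, 0], [0, 0]] with rank 0, so corank 2. A Groebner basis of the Jacobian ideal J(f) in C{u,v} is {v^5, u*v^3 + v^4/8, u^2}; counting standard monomials gives mu = 8. Corank 2; j^3 = 2*u^3 is a perfect cube, so E-series; the 5-jet and mu = 8 give E_8.

E_{8}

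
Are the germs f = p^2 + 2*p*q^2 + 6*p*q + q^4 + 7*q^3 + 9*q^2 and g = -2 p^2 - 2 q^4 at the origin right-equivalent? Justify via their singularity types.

No.

The Hessian of f at 0 is [[2, 6], [6, 18]] with rank 1, so corank 1. A Groebner basis of the Jacobian ideal J(f) in C{p,q} is {q^2, p + 3*q}; counting standard monomials gives mu = 2. Corank 1: A-series; mu = 2 gives A_2. The Hessian of g at 0 is [[-4, 0], [0, 0]] with rank 1, so corank 1. A Groebner basis of the Jacobian ideal J(g) in C{p,q} is {q^3, p}; counting standard monomials gives mu = 3. Corank 1: A-series; mu = 3 gives A_3. f is A_2 but g is A_3, hence not right-equivalent.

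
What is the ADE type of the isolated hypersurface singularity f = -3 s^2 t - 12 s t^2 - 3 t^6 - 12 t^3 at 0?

The Hessian of f at 0 has rank 0. Corank 2; j^3 = -3*t*(s + 2*t)^2 has shape L^2 M (L != M), so D-series; mu = 7 gives D_7.

D_{7}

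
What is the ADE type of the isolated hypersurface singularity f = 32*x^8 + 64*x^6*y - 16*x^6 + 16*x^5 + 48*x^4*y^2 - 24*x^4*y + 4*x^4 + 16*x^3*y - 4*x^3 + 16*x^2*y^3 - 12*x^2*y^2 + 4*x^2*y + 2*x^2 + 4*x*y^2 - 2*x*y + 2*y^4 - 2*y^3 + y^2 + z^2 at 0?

The Hessian of f at 0 is [[4, -2, 0], [-2, 2, 0], [0, 0, 2]] with rank 3, so corank 0. A Groebner basis of the Jacobian ideal J(f) in C{x,y,z} is {x, y, z}; counting standard monomials gives mu = 1. Corank 0: nondegenerate Morse point, so A_1.

A1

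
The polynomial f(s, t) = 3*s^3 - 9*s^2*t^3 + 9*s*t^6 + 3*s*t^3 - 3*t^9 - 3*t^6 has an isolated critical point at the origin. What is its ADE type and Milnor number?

Type E_7, Milnor number mu = 7.

The Hessian of f at 0 has rank 0. Corank 2; j^3 = 3*s^3 is a perfect cube, so E-series; the 4-jet and mu = 7 give E_7.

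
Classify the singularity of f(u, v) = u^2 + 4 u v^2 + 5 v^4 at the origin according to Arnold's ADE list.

The Hessian of f at 0 has rank 1. Corank 1: A-series; mu = 3 gives A_3.

A_3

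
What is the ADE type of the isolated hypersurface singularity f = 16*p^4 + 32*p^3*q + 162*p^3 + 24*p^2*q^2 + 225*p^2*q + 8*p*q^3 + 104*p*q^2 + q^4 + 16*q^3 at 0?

D5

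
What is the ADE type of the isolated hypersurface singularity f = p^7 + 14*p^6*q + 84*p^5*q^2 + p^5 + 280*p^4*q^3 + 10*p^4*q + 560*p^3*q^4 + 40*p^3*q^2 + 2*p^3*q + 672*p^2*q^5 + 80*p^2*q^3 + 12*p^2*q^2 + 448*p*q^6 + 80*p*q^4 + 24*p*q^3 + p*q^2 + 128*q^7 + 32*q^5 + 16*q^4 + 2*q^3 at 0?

The Hessian of f at 0 is [[0, 0], [0, 0]] with rank 0, so corank 2. A Groebner basis of the Jacobian ideal J(f) in C{p,q} is {p*q^3, q^4, p^3 - 12*p*q^2 + p*q + 26*q^3 - 4*q^2, p^2*q + 4*p*q^2 - 3*q^3 + q^2}; counting standard monomials gives mu = 8. Corank 2; j^3 = q^2*(p + 2*q) has shape L^2 M (L != M), so D-series; mu = 8 gives D_8.

D_{8}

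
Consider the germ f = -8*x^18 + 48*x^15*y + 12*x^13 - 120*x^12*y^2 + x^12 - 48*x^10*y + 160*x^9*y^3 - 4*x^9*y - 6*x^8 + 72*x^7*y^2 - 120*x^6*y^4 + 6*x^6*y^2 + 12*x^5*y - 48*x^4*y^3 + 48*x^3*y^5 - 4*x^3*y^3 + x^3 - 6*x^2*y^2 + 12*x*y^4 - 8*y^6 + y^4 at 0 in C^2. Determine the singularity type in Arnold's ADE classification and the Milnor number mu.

The Hessian of f at 0 has rank 0. Corank 2; j^3 = x^3 is a perfect cube, so E-series; the 4-jet and mu = 6 give E_6.

Type E_6, Milnor number mu = 6.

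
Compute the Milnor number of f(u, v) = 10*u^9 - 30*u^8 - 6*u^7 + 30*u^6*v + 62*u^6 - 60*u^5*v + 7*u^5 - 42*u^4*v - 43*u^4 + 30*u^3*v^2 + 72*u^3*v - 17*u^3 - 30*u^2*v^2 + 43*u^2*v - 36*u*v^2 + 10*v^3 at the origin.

The Hessian of f at 0 is [[0, 0], [0, 0]] with rank 0, so corank 2. A Groebner basis of the Jacobian ideal J(f) in C{u,v} is {v^3, u^2 - 6*v^2/13, u*v - 9*v^2/13}; counting standard monomials gives mu = 4. Corank 2; j^3 = -(u - v)*(17*u^2 - 26*u*v + 10*v^2) splits into three distinct lines over C (the quadratic factor has nonzero discriminant), so D_4.

4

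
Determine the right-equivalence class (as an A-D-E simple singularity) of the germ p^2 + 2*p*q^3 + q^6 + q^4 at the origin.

The Hessian of f at 0 has rank 1. Corank 1: A-series; mu = 3 gives A_3.

A_{3}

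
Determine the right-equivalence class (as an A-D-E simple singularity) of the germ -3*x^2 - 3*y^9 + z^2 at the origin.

A8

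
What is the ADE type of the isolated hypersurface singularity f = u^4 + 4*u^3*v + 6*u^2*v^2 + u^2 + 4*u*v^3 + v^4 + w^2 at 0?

A3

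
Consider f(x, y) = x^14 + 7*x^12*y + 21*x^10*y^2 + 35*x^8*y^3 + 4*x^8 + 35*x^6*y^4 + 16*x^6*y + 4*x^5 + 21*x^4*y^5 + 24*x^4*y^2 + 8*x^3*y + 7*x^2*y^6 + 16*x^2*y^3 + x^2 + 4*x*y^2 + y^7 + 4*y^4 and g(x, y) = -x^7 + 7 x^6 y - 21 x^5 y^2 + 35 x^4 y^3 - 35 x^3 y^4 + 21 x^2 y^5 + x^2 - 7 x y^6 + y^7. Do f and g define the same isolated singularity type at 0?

Yes.

The Hessian of f at 0 has rank 1. Corank 1: A-series; mu = 6 gives A_6. The Hessian of g at 0 has rank 1. Corank 1: A-series; mu = 6 gives A_6. Both have type A_6, hence right-equivalent.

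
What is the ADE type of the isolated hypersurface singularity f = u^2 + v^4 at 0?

A_3

The Hessian of f at 0 is [[2, 0], [0, 0]] with rank 1, so corank 1. A Groebner basis of the Jacobian ideal J(f) in C{u,v} is {v^3, u}; counting standard monomials gives mu = 3. Corank 1: A-series; mu = 3 gives A_3.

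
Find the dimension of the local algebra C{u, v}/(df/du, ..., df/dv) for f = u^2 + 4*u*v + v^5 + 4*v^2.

4

The Hessian of f at 0 has rank 1. Corank 1: A-series; mu = 4 gives A_4.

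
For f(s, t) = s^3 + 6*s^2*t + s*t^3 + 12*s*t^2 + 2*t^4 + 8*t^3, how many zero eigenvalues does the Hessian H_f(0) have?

2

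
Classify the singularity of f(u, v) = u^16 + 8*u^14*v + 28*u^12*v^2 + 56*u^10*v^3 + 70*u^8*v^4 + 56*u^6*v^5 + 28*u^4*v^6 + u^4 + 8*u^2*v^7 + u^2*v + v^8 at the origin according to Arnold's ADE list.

The Hessian of f at 0 is [[0, 0], [0, 0]] with rank 0, so corank 2. A Groebner basis of the Jacobian ideal J(f) in C{u,v} is {u^2/8 + v^7, u^3, u*v}; counting standard monomials gives mu = 9. Corank 2; j^3 = u^2*v has shape L^2 M (L != M), so D-series; mu = 9 gives D_9.

D_{9}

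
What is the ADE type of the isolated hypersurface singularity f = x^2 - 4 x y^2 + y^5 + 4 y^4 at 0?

The Hessian of f at 0 is [[2, 0], [0, 0]] with rank 1, so corank 1. A Groebner basis of the Jacobian ideal J(f) in C{x,y} is {x^2, -x/2 + y^2}; counting standard monomials gives mu = 4. Corank 1: A-series; mu = 4 gives A_4.

A4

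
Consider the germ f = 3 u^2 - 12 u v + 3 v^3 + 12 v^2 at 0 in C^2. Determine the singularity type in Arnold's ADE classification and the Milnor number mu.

Type A2, Milnor number mu = 2.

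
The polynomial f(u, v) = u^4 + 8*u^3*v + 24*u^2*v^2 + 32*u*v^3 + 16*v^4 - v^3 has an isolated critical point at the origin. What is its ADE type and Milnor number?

The Hessian of f at 0 is [[0, 0], [0, 0]] with rank 0, so corank 2. A Groebner basis of the Jacobian ideal J(f) in C{u,v} is {u^3 + 6*u^2*v, v^2}; counting standard monomials gives mu = 6. Corank 2; j^3 = -v^3 is a perfect cube, so E-series; the 4-jet and mu = 6 give E_6.

Type E_6, Milnor number mu = 6.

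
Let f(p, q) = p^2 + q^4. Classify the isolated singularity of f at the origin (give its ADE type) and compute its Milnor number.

The Hessian of f at 0 is [[2, 0], [0, 0]] with rank 1, so corank 1. A Groebner basis of the Jacobian ideal J(f) in C{p,q} is {q^3, p}; counting standard monomials gives mu = 3. Corank 1: A-series; mu = 3 gives A_3.

Type A3, Milnor number mu = 3.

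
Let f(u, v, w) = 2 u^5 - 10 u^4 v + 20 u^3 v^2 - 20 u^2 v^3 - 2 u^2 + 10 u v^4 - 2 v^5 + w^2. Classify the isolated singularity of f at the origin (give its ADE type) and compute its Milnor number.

Type A4, Milnor number mu = 4.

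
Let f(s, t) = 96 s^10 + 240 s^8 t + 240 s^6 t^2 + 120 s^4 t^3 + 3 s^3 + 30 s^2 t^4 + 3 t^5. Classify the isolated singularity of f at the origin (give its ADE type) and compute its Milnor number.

Type E8, Milnor number mu = 8.

The Hessian of f at 0 has rank 0. Corank 2; j^3 = 3*s^3 is a perfect cube, so E-series; the 5-jet and mu = 8 give E_8.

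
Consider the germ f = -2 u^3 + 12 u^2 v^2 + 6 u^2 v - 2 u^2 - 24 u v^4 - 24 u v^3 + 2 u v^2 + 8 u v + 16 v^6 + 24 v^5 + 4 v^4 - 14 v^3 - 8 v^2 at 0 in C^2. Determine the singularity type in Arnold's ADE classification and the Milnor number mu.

Type A_2, Milnor number mu = 2.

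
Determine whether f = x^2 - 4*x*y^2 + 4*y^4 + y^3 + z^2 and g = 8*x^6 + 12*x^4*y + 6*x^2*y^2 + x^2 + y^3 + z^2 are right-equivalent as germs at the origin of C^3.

Yes.

The Hessian of f at 0 has rank 2. Corank 1: A-series; mu = 2 gives A_2. The Hessian of g at 0 has rank 2. Corank 1: A-series; mu = 2 gives A_2. Both have type A_2, hence right-equivalent.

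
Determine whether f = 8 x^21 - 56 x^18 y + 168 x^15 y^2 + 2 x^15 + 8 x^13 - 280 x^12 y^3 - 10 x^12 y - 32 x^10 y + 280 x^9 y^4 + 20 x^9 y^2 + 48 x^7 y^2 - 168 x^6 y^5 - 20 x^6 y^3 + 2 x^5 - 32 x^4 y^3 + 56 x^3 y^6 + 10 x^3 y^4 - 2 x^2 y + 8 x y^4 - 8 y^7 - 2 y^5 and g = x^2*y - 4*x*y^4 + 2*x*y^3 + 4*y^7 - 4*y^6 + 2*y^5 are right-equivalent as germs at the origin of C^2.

Yes.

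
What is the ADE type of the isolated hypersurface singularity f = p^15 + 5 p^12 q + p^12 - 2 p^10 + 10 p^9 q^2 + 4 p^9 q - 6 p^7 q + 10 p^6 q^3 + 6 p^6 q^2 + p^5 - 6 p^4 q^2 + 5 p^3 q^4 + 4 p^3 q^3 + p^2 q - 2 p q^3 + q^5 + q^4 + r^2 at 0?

D_5

The Hessian of f at 0 has rank 1. Corank 2; j^3 = p^2*q has shape L^2 M (L != M), so D-series; mu = 5 gives D_5.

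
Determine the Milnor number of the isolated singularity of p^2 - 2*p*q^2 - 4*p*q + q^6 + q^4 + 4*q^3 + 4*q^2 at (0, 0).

5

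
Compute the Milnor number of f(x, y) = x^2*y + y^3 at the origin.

The Hessian of f at 0 has rank 0. Corank 2; j^3 = y*(x^2 + y^2) splits into three distinct lines over C (the quadratic factor has nonzero discriminant), so D_4.

4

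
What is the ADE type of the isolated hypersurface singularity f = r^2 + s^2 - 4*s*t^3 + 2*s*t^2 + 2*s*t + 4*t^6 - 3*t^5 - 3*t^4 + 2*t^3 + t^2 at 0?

The Hessian of f at 0 is [[2, 2, 0], [2, 2, 0], [0, 0, 2]] with rank 2, so corank 1. A Groebner basis of the Jacobian ideal J(f) in C{s,t,r} is {-s/2 + t^3 - t^2/2 - t/2, s^2 - s - 2*t^2 - t, s*t + s/2 + 3*t^2/2 + t/2, r}; counting standard monomials gives mu = 4. Corank 1: A-series; mu = 4 gives A_4.

A_4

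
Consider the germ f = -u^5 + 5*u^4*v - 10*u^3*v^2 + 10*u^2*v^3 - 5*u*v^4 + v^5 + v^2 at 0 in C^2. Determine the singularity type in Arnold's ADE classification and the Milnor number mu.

Type A4, Milnor number mu = 4.

The Hessian of f at 0 has rank 1. Corank 1: A-series; mu = 4 gives A_4.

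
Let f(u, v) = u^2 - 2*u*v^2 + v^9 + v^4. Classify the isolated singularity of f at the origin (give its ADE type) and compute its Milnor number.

Type A_{8}, Milnor number mu = 8.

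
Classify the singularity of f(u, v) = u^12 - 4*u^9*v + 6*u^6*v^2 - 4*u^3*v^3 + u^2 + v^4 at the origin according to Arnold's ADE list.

The Hessian of f at 0 has rank 1. Corank 1: A-series; mu = 3 gives A_3.

A_{3}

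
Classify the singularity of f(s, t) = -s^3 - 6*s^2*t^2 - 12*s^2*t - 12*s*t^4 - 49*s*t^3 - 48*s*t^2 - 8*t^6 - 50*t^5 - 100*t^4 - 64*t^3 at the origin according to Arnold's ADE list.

E_{7}

The Hessian of f at 0 has rank 0. Corank 2; j^3 = -(s + 4*t)^3 is a perfect cube, so E-series; the 4-jet and mu = 7 give E_7.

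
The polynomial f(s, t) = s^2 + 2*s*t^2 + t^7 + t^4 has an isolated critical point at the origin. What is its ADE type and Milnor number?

Type A_{6}, Milnor number mu = 6.

The Hessian of f at 0 has rank 1. Corank 1: A-series; mu = 6 gives A_6.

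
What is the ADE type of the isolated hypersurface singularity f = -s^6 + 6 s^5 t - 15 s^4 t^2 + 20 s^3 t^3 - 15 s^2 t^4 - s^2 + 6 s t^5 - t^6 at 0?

A5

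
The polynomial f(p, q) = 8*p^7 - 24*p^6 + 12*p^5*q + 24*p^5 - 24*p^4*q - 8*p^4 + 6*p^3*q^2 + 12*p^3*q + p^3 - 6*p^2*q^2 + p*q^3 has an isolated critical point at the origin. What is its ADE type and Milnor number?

The Hessian of f at 0 has rank 0. Corank 2; j^3 = p^3 is a perfect cube, so E-series; the 4-jet and mu = 7 give E_7.

Type E_{7}, Milnor number mu = 7.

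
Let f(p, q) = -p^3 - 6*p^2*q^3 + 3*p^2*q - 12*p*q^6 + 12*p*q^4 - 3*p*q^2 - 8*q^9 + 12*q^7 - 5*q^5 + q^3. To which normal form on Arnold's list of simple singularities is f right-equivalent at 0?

E8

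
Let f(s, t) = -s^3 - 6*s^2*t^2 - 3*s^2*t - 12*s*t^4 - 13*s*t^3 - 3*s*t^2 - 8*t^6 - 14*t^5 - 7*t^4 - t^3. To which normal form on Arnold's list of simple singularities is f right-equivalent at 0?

E_7

The Hessian of f at 0 is [[0, 0], [0, 0]] with rank 0, so corank 2. A Groebner basis of the Jacobian ideal J(f) in C{s,t} is {-s^2/4 - s*t/2 + t^4 - t^3/12 - t^2/4, s^3 + 5*s^2/4 + 5*s*t/2 + 17*t^3/12 + 5*t^2/4, s^2*t - 11*s^2/12 - 11*s*t/6 - 47*t^3/36 - 11*t^2/12, s^2/2 + s*t^2 + s*t + 7*t^3/6 + t^2/2}; counting standard monomials gives mu = 7. Corank 2; j^3 = -(s + t)^3 is a perfect cube, so E-series; the 4-jet and mu = 7 give E_7.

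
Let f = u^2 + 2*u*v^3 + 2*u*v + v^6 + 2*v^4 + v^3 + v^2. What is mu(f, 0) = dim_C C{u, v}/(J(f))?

The Hessian of f at 0 has rank 1. Corank 1: A-series; mu = 2 gives A_2.

2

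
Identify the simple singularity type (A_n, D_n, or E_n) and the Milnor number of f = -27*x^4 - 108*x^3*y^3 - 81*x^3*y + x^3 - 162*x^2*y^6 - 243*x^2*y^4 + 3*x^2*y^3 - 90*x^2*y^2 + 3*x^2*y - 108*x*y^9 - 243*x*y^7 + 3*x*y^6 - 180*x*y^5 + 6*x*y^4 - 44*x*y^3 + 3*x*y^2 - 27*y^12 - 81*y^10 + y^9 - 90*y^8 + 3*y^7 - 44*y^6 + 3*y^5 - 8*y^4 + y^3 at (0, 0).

The Hessian of f at 0 has rank 0. Corank 2; j^3 = (x + y)^3 is a perfect cube, so E-series; the 4-jet and mu = 7 give E_7.

Type E7, Milnor number mu = 7.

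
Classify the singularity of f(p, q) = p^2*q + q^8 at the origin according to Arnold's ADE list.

D_{9}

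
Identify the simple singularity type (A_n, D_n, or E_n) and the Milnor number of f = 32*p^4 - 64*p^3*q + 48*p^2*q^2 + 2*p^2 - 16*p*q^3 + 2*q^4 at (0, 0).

Type A3, Milnor number mu = 3.

The Hessian of f at 0 has rank 1. Corank 1: A-series; mu = 3 gives A_3.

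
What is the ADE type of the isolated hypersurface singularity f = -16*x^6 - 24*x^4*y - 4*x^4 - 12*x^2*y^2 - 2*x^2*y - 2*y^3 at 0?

D_{4}

The Hessian of f at 0 has rank 0. Corank 2; j^3 = -2*y*(x^2 + y^2) splits into three distinct lines over C (the quadratic factor has nonzero discriminant), so D_4.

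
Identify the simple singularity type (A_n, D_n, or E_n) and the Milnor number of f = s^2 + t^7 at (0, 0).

The Hessian of f at 0 is [[2, 0], [0, 0]] with rank 1, so corank 1. A Groebner basis of the Jacobian ideal J(f) in C{s,t} is {t^6, s}; counting standard monomials gives mu = 6. Corank 1: A-series; mu = 6 gives A_6.

Type A_6, Milnor number mu = 6.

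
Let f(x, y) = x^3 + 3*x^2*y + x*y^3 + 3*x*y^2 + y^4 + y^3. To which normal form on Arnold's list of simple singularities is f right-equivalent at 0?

E_{7}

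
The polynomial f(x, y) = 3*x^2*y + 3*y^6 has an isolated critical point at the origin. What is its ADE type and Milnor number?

Type D_{7}, Milnor number mu = 7.

The Hessian of f at 0 has rank 0. Corank 2; j^3 = 3*x^2*y has shape L^2 M (L != M), so D-series; mu = 7 gives D_7.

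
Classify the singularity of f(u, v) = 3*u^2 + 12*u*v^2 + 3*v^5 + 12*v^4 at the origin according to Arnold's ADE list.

A4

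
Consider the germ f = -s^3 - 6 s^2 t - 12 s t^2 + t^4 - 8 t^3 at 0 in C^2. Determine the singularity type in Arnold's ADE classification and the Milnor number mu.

Type E6, Milnor number mu = 6.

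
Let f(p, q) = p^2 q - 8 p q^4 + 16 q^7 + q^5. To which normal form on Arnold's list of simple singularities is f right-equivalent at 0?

D_6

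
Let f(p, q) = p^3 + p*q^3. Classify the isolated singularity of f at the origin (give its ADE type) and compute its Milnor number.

Type E_{7}, Milnor number mu = 7.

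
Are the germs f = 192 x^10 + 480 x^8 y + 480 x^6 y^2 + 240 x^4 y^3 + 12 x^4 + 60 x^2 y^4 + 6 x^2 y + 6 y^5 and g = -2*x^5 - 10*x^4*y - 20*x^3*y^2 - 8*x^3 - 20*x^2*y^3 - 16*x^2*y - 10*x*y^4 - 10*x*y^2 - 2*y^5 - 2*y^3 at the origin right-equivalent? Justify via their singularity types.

The Hessian of f at 0 is [[0, 0], [0, 0]] with rank 0, so corank 2. A Groebner basis of the Jacobian ideal J(f) in C{x,y} is {x^2/5 + y^4, x^3, x*y}; counting standard monomials gives mu = 6. Corank 2; j^3 = 6*x^2*y has shape L^2 M (L != M), so D-series; mu = 6 gives D_6. The Hessian of g at 0 is [[0, 0], [0, 0]] with rank 0, so corank 2. A Groebner basis of the Jacobian ideal J(g) in C{x,y} is {-32*x*y/5 + y^4 - 16*y^2/5, x*y^2 + y^3/2, x^2 + 3*x*y/2 + y^2/2}; counting standard monomials gives mu = 6. Corank 2; j^3 = -2*(x + y)*(2*x + y)^2 has shape L^2 M (L != M), so D-series; mu = 6 gives D_6. Both have type D_6, hence right-equivalent.

Yes.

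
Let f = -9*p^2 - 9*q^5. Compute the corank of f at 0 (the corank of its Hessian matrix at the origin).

1

The Hessian at 0 is [[-18, 0], [0, 0]] of rank 1; hence corank 1.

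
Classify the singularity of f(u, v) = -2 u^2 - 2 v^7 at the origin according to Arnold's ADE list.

A_{6}

The Hessian of f at 0 has rank 1. Corank 1: A-series; mu = 6 gives A_6.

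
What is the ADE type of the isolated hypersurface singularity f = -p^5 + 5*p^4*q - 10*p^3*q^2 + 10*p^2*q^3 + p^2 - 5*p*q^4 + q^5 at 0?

A_{4}

The Hessian of f at 0 is [[2, 0], [0, 0]] with rank 1, so corank 1. A Groebner basis of the Jacobian ideal J(f) in C{p,q} is {q^4, p}; counting standard monomials gives mu = 4. Corank 1: A-series; mu = 4 gives A_4.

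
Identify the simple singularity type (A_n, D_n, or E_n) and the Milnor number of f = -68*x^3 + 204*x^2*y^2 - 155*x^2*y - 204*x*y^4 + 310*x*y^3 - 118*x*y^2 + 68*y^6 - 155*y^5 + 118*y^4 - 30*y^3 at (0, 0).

Type D4, Milnor number mu = 4.

The Hessian of f at 0 is [[0, 0], [0, 0]] with rank 0, so corank 2. A Groebner basis of the Jacobian ideal J(f) in C{x,y} is {y^3, x^2 - 26*y^2/47, x*y + 35*y^2/47}; counting standard monomials gives mu = 4. Corank 2; j^3 = -(4*x + 3*y)*(17*x^2 + 26*x*y + 10*y^2) splits into three distinct lines over C (the quadratic factor has nonzero discriminant), so D_4.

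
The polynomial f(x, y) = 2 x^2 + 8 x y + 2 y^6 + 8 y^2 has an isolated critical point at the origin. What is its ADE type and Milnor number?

The Hessian of f at 0 has rank 1. Corank 1: A-series; mu = 5 gives A_5.

Type A_5, Milnor number mu = 5.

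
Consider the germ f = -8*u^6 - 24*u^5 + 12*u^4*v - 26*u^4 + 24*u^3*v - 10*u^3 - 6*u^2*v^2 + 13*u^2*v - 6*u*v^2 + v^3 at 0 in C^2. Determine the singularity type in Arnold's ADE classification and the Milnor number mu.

Type D_4, Milnor number mu = 4.

The Hessian of f at 0 has rank 0. Corank 2; j^3 = -(2*u - v)*(5*u^2 - 4*u*v + v^2) splits into three distinct lines over C (the quadratic factor has nonzero discriminant), so D_4.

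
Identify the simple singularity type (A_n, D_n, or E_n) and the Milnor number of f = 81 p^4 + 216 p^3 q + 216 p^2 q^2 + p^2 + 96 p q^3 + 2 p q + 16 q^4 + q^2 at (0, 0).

Type A_3, Milnor number mu = 3.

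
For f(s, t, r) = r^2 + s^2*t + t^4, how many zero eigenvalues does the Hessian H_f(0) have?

2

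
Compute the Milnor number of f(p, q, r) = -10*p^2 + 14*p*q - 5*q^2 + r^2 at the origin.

The Hessian of f at 0 is [[-20, 14, 0], [14, -10, 0], [0, 0, 2]] with rank 3, so corank 0. A Groebner basis of the Jacobian ideal J(f) in C{p,q,r} is {p, q, r}; counting standard monomials gives mu = 1. Corank 0: nondegenerate Morse point, so A_1.

1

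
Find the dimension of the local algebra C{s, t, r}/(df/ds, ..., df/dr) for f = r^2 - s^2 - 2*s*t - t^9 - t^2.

The Hessian of f at 0 has rank 2. Corank 1: A-series; mu = 8 gives A_8.

8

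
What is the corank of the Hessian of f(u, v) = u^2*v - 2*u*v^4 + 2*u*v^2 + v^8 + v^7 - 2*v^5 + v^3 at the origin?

2

Hessian at 0 has rank 0.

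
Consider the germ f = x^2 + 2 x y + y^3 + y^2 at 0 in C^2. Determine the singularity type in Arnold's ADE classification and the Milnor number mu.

Type A_{2}, Milnor number mu = 2.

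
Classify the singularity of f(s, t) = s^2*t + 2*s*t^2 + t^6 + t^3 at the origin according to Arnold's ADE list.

D_7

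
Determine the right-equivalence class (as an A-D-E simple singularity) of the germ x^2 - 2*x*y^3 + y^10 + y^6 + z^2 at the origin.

A_9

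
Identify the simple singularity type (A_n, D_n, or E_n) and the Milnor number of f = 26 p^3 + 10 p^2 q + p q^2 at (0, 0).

The Hessian of f at 0 has rank 0. Corank 2; j^3 = p*(26*p^2 + 10*p*q + q^2) splits into three distinct lines over C (the quadratic factor has nonzero discriminant), so D_4.

Type D4, Milnor number mu = 4.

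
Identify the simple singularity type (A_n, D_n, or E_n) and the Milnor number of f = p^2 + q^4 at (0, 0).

Type A_3, Milnor number mu = 3.

The Hessian of f at 0 is [[2, 0], [0, 0]] with rank 1, so corank 1. A Groebner basis of the Jacobian ideal J(f) in C{p,q} is {q^3, p}; counting standard monomials gives mu = 3. Corank 1: A-series; mu = 3 gives A_3.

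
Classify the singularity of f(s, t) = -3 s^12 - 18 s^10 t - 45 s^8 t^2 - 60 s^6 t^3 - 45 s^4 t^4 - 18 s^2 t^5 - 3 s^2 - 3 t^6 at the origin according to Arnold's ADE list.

The Hessian of f at 0 has rank 1. Corank 1: A-series; mu = 5 gives A_5.

A_{5}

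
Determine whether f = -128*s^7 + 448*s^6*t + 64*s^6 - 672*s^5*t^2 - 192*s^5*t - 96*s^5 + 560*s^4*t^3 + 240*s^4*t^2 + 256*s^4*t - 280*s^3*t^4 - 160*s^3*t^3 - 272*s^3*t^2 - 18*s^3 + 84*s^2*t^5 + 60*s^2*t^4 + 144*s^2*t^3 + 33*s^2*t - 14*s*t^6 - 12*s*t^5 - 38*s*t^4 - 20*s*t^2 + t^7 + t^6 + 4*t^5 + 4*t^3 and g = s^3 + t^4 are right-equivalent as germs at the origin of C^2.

No.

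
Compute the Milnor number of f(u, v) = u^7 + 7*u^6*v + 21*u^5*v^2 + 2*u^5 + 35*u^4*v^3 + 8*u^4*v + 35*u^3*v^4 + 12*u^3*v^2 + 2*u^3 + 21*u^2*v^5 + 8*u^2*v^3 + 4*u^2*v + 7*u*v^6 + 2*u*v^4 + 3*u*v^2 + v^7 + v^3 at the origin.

4

The Hessian of f at 0 is [[0, 0], [0, 0]] with rank 0, so corank 2. A Groebner basis of the Jacobian ideal J(f) in C{u,v} is {v^3, u^2 - 3*v^2/2, u*v + 3*v^2/2}; counting standard monomials gives mu = 4. Corank 2; j^3 = (u + v)*(2*u^2 + 2*u*v + v^2) splits into three distinct lines over C (the quadratic factor has nonzero discriminant), so D_4.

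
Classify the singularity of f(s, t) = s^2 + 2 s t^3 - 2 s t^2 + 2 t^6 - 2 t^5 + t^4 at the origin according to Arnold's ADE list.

A_5

The Hessian of f at 0 is [[2, 0], [0, 0]] with rank 1, so corank 1. A Groebner basis of the Jacobian ideal J(f) in C{s,t} is {s*t^2 + s*t + s - t^2, s + t^3 - t^2, s^2 + s*t + s - t^2}; counting standard monomials gives mu = 5. Corank 1: A-series; mu = 5 gives A_5.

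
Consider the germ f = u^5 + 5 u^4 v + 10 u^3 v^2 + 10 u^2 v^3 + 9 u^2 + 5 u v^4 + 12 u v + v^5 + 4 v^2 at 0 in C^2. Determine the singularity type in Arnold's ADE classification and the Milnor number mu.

The Hessian of f at 0 is [[18, 12], [12, 8]] with rank 1, so corank 1. A Groebner basis of the Jacobian ideal J(f) in C{u,v} is {v^4, u + 2*v/3}; counting standard monomials gives mu = 4. Corank 1: A-series; mu = 4 gives A_4.

Type A4, Milnor number mu = 4.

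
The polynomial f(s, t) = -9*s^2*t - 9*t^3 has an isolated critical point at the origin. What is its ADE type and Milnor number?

Type D_{4}, Milnor number mu = 4.

The Hessian of f at 0 has rank 0. Corank 2; j^3 = -9*t*(s^2 + t^2) splits into three distinct lines over C (the quadratic factor has nonzero discriminant), so D_4.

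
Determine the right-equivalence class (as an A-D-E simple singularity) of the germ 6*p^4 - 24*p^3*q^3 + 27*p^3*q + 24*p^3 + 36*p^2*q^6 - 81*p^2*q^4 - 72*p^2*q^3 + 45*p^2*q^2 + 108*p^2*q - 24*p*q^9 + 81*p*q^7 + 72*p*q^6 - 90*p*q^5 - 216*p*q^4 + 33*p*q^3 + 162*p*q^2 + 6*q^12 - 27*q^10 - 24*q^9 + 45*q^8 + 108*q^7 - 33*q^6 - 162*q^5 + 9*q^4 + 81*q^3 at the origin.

E7

The Hessian of f at 0 has rank 0. Corank 2; j^3 = 3*(2*p + 3*q)^3 is a perfect cube, so E-series; the 4-jet and mu = 7 give E_7.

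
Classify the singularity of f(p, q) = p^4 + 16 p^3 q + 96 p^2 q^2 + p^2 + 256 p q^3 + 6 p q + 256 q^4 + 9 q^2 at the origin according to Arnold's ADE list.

A3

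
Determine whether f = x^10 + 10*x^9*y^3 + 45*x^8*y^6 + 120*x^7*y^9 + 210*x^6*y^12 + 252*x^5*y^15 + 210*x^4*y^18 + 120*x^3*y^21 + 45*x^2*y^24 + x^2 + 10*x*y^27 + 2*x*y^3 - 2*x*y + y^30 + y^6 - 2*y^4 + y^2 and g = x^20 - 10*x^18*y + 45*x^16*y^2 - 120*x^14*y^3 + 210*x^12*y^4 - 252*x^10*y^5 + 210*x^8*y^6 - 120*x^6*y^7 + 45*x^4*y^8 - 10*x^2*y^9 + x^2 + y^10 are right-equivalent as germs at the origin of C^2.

Yes.

The Hessian of f at 0 has rank 1. Corank 1: A-series; mu = 9 gives A_9. The Hessian of g at 0 has rank 1. Corank 1: A-series; mu = 9 gives A_9. Both have type A_9, hence right-equivalent.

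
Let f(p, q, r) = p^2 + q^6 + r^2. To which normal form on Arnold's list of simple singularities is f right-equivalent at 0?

A_5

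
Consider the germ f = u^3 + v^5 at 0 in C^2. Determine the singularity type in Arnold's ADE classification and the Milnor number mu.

Type E_{8}, Milnor number mu = 8.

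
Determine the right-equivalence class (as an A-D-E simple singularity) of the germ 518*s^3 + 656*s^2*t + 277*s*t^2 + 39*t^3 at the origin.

D4

The Hessian of f at 0 has rank 0. Corank 2; j^3 = (7*s + 3*t)*(74*s^2 + 62*s*t + 13*t^2) splits into three distinct lines over C (the quadratic factor has nonzero discriminant), so D_4.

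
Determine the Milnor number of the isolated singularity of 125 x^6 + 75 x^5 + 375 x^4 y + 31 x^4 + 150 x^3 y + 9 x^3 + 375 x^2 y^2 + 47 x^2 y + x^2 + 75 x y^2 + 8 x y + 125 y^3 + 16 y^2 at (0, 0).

2

The Hessian of f at 0 has rank 1. Corank 1: A-series; mu = 2 gives A_2.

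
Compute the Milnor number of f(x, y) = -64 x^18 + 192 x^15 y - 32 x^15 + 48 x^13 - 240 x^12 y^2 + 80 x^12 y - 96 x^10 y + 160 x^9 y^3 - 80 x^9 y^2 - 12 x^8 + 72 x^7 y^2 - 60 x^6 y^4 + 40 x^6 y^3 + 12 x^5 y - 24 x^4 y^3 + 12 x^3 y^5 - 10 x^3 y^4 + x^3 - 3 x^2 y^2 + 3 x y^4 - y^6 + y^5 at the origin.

8

The Hessian of f at 0 is [[0, 0], [0, 0]] with rank 0, so corank 2. A Groebner basis of the Jacobian ideal J(f) in C{x,y} is {y^4, x^3, -x^2/2 + x*y^2}; counting standard monomials gives mu = 8. Corank 2; j^3 = x^3 is a perfect cube, so E-series; the 5-jet and mu = 8 give E_8.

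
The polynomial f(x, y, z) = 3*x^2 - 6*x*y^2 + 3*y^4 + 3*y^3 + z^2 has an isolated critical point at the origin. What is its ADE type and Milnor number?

The Hessian of f at 0 has rank 2. Corank 1: A-series; mu = 2 gives A_2.

Type A2, Milnor number mu = 2.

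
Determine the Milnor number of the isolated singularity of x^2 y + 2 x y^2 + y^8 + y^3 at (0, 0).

9

The Hessian of f at 0 has rank 0. Corank 2; j^3 = y*(x + y)^2 has shape L^2 M (L != M), so D-series; mu = 9 gives D_9.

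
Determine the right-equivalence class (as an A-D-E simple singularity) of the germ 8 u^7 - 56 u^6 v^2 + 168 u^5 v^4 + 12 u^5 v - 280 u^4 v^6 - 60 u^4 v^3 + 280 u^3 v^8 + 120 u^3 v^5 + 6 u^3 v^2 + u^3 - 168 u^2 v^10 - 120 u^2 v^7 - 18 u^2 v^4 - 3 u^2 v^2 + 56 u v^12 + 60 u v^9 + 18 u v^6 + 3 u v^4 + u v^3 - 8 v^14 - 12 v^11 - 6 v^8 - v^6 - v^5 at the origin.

E_{7}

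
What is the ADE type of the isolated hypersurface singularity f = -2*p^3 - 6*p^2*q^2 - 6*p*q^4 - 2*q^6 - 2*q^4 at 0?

E_6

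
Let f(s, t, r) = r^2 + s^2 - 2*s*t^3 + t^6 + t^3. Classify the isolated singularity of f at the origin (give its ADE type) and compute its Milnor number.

Type A_{2}, Milnor number mu = 2.

The Hessian of f at 0 has rank 2. Corank 1: A-series; mu = 2 gives A_2.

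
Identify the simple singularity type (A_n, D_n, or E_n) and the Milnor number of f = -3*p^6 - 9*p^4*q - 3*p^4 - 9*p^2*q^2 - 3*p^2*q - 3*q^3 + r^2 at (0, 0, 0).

The Hessian of f at 0 has rank 1. Corank 2; j^3 = -3*q*(p^2 + q^2) splits into three distinct lines over C (the quadratic factor has nonzero discriminant), so D_4.

Type D4, Milnor number mu = 4.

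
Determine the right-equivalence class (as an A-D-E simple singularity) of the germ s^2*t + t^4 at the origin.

D5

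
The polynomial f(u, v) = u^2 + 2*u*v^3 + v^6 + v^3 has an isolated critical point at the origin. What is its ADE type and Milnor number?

Type A_2, Milnor number mu = 2.

The Hessian of f at 0 has rank 1. Corank 1: A-series; mu = 2 gives A_2.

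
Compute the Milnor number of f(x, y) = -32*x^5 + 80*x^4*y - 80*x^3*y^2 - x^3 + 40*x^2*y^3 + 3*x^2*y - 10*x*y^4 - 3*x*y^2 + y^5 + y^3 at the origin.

8

The Hessian of f at 0 has rank 0. Corank 2; j^3 = -(x - y)^3 is a perfect cube, so E-series; the 5-jet and mu = 8 give E_8.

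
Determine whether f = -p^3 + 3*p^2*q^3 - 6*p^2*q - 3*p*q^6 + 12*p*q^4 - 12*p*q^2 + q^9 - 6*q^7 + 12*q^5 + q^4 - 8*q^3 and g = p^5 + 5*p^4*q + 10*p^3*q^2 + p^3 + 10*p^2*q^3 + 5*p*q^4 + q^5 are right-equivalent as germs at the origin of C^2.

The Hessian of f at 0 has rank 0. Corank 2; j^3 = -(p + 2*q)^3 is a perfect cube, so E-series; the 4-jet and mu = 6 give E_6. The Hessian of g at 0 has rank 0. Corank 2; j^3 = p^3 is a perfect cube, so E-series; the 5-jet and mu = 8 give E_8. f is E_6 but g is E_8, hence not right-equivalent.

No.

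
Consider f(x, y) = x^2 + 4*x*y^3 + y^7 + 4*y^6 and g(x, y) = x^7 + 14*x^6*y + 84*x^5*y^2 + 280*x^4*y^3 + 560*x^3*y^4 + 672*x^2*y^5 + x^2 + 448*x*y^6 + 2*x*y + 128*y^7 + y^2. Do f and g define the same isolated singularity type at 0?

Yes.

The Hessian of f at 0 has rank 1. Corank 1: A-series; mu = 6 gives A_6. The Hessian of g at 0 has rank 1. Corank 1: A-series; mu = 6 gives A_6. Both have type A_6, hence right-equivalent.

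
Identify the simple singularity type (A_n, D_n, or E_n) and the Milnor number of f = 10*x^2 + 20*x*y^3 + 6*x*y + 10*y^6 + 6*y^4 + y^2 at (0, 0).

Type A_{1}, Milnor number mu = 1.

The Hessian of f at 0 has rank 2. Corank 0: nondegenerate Morse point, so A_1.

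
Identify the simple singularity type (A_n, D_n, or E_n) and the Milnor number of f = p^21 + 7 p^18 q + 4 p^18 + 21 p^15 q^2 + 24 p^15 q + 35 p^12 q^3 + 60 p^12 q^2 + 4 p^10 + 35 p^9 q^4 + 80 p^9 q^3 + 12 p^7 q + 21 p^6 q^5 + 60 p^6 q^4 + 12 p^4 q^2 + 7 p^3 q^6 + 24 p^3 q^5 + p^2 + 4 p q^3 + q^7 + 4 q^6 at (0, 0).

Type A_{6}, Milnor number mu = 6.

The Hessian of f at 0 is [[2, 0], [0, 0]] with rank 1, so corank 1. A Groebner basis of the Jacobian ideal J(f) in C{p,q} is {p/2 + q^3, p^2}; counting standard monomials gives mu = 6. Corank 1: A-series; mu = 6 gives A_6.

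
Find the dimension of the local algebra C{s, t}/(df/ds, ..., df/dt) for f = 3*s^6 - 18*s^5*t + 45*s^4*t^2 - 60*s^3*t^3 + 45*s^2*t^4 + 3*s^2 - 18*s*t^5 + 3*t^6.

The Hessian of f at 0 is [[6, 0], [0, 0]] with rank 1, so corank 1. A Groebner basis of the Jacobian ideal J(f) in C{s,t} is {t^5, s}; counting standard monomials gives mu = 5. Corank 1: A-series; mu = 5 gives A_5.

5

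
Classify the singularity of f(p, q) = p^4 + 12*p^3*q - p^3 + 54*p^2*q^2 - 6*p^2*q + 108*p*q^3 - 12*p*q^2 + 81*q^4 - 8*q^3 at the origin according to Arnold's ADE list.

E6

The Hessian of f at 0 has rank 0. Corank 2; j^3 = -(p + 2*q)^3 is a perfect cube, so E-series; the 4-jet and mu = 6 give E_6.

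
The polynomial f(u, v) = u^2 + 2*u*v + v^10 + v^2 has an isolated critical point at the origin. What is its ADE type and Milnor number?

Type A_{9}, Milnor number mu = 9.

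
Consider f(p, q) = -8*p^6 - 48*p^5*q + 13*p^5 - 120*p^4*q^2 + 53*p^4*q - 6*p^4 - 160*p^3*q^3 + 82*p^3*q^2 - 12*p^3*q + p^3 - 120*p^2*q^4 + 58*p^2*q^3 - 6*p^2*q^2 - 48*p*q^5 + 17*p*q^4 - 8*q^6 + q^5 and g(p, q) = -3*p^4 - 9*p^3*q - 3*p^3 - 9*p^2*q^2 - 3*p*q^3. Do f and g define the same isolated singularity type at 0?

No.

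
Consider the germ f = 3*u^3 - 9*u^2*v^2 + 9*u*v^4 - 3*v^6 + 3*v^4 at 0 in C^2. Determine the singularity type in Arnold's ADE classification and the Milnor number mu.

Type E_{6}, Milnor number mu = 6.

The Hessian of f at 0 has rank 0. Corank 2; j^3 = 3*u^3 is a perfect cube, so E-series; the 4-jet and mu = 6 give E_6.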